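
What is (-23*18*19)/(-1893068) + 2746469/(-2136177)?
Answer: -2591224704305/2021964160518 ≈ -1.2815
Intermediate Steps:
(-23*18*19)/(-1893068) + 2746469/(-2136177) = -414*19*(-1/1893068) + 2746469*(-1/2136177) = -7866*(-1/1893068) - 2746469/2136177 = 3933/946534 - 2746469/2136177 = -2591224704305/2021964160518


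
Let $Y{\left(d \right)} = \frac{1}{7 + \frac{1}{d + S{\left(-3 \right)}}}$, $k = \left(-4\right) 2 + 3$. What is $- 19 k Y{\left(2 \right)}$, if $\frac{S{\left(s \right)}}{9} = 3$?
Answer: $\frac{2755}{204} \approx 13.505$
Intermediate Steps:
$S{\left(s \right)} = 27$ ($S{\left(s \right)} = 9 \cdot 3 = 27$)
$k = -5$ ($k = -8 + 3 = -5$)
$Y{\left(d \right)} = \frac{1}{7 + \frac{1}{27 + d}}$ ($Y{\left(d \right)} = \frac{1}{7 + \frac{1}{d + 27}} = \frac{1}{7 + \frac{1}{27 + d}}$)
$- 19 k Y{\left(2 \right)} = \left(-19\right) \left(-5\right) \frac{27 + 2}{190 + 7 \cdot 2} = 95 \frac{1}{190 + 14} \cdot 29 = 95 \cdot \frac{1}{204} \cdot 29 = 95 \cdot \frac{29}{204} = \frac{2755}{204}$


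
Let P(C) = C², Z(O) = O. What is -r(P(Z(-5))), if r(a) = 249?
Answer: -249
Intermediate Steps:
-r(P(Z(-5))) = -1*249 = -249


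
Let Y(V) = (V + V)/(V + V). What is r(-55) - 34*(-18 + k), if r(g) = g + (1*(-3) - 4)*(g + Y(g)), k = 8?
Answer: 663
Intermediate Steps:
Y(V) = 1 (Y(V) = (2*V)/((2*V)) = (2*V)*(1/(2*V)) = 1)
r(g) = -7 - 6*g (r(g) = g + (1*(-3) - 4)*(g + 1) = g + (-3 - 4)*(1 + g) = g - 7*(1 + g) = g + (-7 - 7*g) = -7 - 6*g)
r(-55) - 34*(-18 + k) = (-7 - 6*(-55)) - 34*(-18 + 8) = (-7 + 330) - 34*(-10) = 323 - 1*(-340) = 323 + 340 = 663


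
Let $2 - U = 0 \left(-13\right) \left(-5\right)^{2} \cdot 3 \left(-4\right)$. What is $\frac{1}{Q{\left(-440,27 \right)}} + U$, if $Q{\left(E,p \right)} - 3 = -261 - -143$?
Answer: $\frac{229}{115} \approx 1.9913$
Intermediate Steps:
$Q{\left(E,p \right)} = -115$ ($Q{\left(E,p \right)} = 3 - 118 = -115$)
$U = 2$ ($U = 2 - 0 \left(-13\right) \left(-5\right)^{2} \cdot 3 \left(-4\right) = 2 - 0 \cdot 25 \cdot 3 \left(-4\right) = 2 - 0 \cdot 75 \left(-4\right) = 2 - 0 \left(-300\right) = 2 - 0 = 2 + 0 = 2$)
$\frac{1}{Q{\left(-440,27 \right)}} + U = \frac{1}{-115} + 2 = - \frac{1}{115} + 2 = \frac{229}{115}$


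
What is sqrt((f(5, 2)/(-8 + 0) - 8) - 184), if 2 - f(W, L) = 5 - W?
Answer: I*sqrt(769)/2 ≈ 13.865*I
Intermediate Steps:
f(W, L) = -3 + W (f(W, L) = 2 - (5 - W) = 2 + (-5 + W) = -3 + W)
sqrt((f(5, 2)/(-8 + 0) - 8) - 184) = sqrt(((-3 + 5)/(-8 + 0) - 8) - 184) = sqrt((2/(-8) - 8) - 184) = sqrt((-1/8*2 - 8) - 184) = sqrt((-1/4 - 8) - 184) = sqrt(-33/4 - 184) = sqrt(-769/4) = I*sqrt(769)/2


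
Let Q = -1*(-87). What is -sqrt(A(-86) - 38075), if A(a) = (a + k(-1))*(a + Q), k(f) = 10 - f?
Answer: -5*I*sqrt(1526) ≈ -195.32*I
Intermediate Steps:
Q = 87
A(a) = (11 + a)*(87 + a) (A(a) = (a + (10 - 1*(-1)))*(a + 87) = (a + (10 + 1))*(87 + a) = (a + 11)*(87 + a) = (11 + a)*(87 + a))
-sqrt(A(-86) - 38075) = -sqrt((957 + (-86)**2 + 98*(-86)) - 38075) = -sqrt((957 + 7396 - 8428) - 38075) = -sqrt(-75 - 38075) = -sqrt(-38150) = -5*I*sqrt(1526)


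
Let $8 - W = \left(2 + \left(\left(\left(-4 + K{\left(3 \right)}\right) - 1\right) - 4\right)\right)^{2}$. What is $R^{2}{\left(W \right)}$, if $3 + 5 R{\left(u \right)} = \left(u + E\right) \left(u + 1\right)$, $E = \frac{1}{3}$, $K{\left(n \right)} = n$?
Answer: $\frac{23104}{225} \approx 102.68$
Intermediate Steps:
$E = \frac{1}{3} \approx 0.33333$
$W = -8$ ($W = 8 - \left(2 + \left(\left(\left(-4 + 3\right) - 1\right) - 4\right)\right)^{2} = 8 - \left(2 - 6\right)^{2} = 8 - \left(-4\right)^{2} = 8 - 16 = -8$)
$R{\left(u \right)} = - \frac{3}{5} + \frac{\left(1 + u\right) \left(\frac{1}{3} + u\right)}{5}$ ($R{\left(u \right)} = - \frac{3}{5} + \frac{\left(u + \frac{1}{3}\right) \left(u + 1\right)}{5} = - \frac{3}{5} + \frac{\left(\frac{1}{3} + u\right) \left(1 + u\right)}{5} = - \frac{3}{5} + \frac{\left(1 + u\right) \left(\frac{1}{3} + u\right)}{5}$)
$R^{2}{\left(W \right)} = \left(- \frac{8}{15} + \frac{\left(-8\right)^{2}}{5} + \frac{4}{15} \left(-8\right)\right)^{2} = \left(- \frac{8}{15} + \frac{1}{5} \cdot 64 - \frac{32}{15}\right)^{2} = \left(- \frac{8}{15} + \frac{64}{5} - \frac{32}{15}\right)^{2} = \left(\frac{152}{15}\right)^{2} = \frac{23104}{225}$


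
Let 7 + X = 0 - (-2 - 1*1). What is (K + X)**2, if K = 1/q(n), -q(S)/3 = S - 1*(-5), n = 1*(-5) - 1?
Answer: 121/9 ≈ 13.444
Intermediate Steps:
n = -6 (n = -5 - 1 = -6)
q(S) = -15 - 3*S (q(S) = -3*(S - 1*(-5)) = -3*(S + 5) = -3*(5 + S) = -15 - 3*S)
X = -4 (X = -7 + (0 - (-2 - 1*1)) = -7 + (0 - (-2 - 1)) = -7 + (0 - 1*(-3)) = -7 + (0 + 3) = -7 + 3 = -4)
K = 1/3 (K = 1/(-15 - 3*(-6)) = 1/(-15 + 18) = 1/3 ≈ 0.33333)
(K + X)**2 = (1/3 - 4)**2 = (-11/3)**2 = 121/9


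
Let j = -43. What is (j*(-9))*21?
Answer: 8127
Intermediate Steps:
(j*(-9))*21 = -43*(-9)*21 = 387*21 = 8127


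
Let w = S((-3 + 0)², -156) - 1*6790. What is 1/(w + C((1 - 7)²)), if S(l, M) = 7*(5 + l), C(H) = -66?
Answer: -1/6758 ≈ -0.00014797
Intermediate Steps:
S(l, M) = 35 + 7*l
w = -6692 (w = (35 + 7*(-3 + 0)²) - 1*6790 = (35 + 7*(-3)²) - 6790 = (35 + 7*9) - 6790 = (35 + 63) - 6790 = 98 - 6790 = -6692)
1/(w + C((1 - 7)²)) = 1/(-6692 - 66) = 1/(-6758) = -1/6758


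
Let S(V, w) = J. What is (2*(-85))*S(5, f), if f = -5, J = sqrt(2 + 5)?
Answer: -170*sqrt(7) ≈ -449.78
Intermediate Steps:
J = sqrt(7) ≈ 2.6458
S(V, w) = sqrt(7)
(2*(-85))*S(5, f) = (2*(-85))*sqrt(7) = -170*sqrt(7)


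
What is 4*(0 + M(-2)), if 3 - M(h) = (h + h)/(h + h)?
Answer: 8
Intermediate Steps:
M(h) = 2 (M(h) = 3 - (h + h)/(h + h) = 3 - 2*h/(2*h) = 3 - 2*h*1/(2*h) = 3 - 1*1 = 3 - 1 = 2)
4*(0 + M(-2)) = 4*(0 + 2) = 4*2 = 8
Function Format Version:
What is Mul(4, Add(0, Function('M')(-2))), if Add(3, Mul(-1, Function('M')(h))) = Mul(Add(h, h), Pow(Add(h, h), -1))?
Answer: 8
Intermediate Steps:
Function('M')(h) = 2 (Function('M')(h) = Add(3, Mul(-1, Mul(Add(h, h), Pow(Add(h, h), -1)))) = Add(3, Mul(-1, Mul(Mul(2, h), Pow(Mul(2, h), -1)))) = Add(3, Mul(-1, Mul(Mul(2, h), Mul(Rational(1, 2), Pow(h, -1))))) = Add(3, Mul(-1, 1)) = Add(3, -1) = 2)
Mul(4, Add(0, Function('M')(-2))) = Mul(4, Add(0, 2)) = Mul(4, 2) = 8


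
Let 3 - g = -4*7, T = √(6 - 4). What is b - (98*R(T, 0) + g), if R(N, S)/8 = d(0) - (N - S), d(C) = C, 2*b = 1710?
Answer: 824 + 784*√2 ≈ 1932.7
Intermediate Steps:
b = 855 (b = (½)*1710 = 855)
T = √2 ≈ 1.4142
R(N, S) = -8*N + 8*S (R(N, S) = 8*(0 - (N - S)) = 8*(0 + (S - N)) = 8*(S - N) = -8*N + 8*S)
g = 31 (g = 3 - (-4)*7 = 3 - 1*(-28) = 3 + 28 = 31)
b - (98*R(T, 0) + g) = 855 - (98*(-8*√2 + 8*0) + 31) = 855 - (98*(-8*√2 + 0) + 31) = 855 - (98*(-8*√2) + 31) = 855 - (-784*√2 + 31) = 855 - (31 - 784*√2) = 855 + (-31 + 784*√2) = 824 + 784*√2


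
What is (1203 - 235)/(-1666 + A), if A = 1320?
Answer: -484/173 ≈ -2.7977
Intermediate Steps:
(1203 - 235)/(-1666 + A) = (1203 - 235)/(-1666 + 1320) = 968/(-346) = 968*(-1/346) = -484/173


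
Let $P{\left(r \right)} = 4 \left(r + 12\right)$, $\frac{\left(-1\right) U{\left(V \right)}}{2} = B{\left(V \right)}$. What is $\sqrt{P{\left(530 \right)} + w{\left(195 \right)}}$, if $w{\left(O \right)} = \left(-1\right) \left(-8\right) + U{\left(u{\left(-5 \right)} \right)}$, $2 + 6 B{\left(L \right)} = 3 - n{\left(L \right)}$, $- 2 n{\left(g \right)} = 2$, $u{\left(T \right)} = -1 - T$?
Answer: $\frac{\sqrt{19578}}{3} \approx 46.64$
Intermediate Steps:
$n{\left(g \right)} = -1$ ($n{\left(g \right)} = \left(- \frac{1}{2}\right) 2 = -1$)
$B{\left(L \right)} = \frac{1}{3}$ ($B{\left(L \right)} = - \frac{1}{3} + \frac{3 - -1}{6} = - \frac{1}{3} + \frac{3 + 1}{6} = - \frac{1}{3} + \frac{1}{6} \cdot 4 = - \frac{1}{3} + \frac{2}{3} = \frac{1}{3}$)
$U{\left(V \right)} = - \frac{2}{3}$ ($U{\left(V \right)} = \left(-2\right) \frac{1}{3} = - \frac{2}{3}$)
$P{\left(r \right)} = 48 + 4 r$ ($P{\left(r \right)} = 4 \left(12 + r\right) = 48 + 4 r$)
$w{\left(O \right)} = \frac{22}{3}$ ($w{\left(O \right)} = \left(-1\right) \left(-8\right) - \frac{2}{3} = 8 - \frac{2}{3} = \frac{22}{3}$)
$\sqrt{P{\left(530 \right)} + w{\left(195 \right)}} = \sqrt{\left(48 + 4 \cdot 530\right) + \frac{22}{3}} = \sqrt{\left(48 + 2120\right) + \frac{22}{3}} = \sqrt{2168 + \frac{22}{3}} = \sqrt{\frac{6526}{3}} = \frac{\sqrt{19578}}{3}$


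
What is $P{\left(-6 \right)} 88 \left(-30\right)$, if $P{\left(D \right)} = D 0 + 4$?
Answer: $-10560$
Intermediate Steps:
$P{\left(D \right)} = 4$ ($P{\left(D \right)} = 0 + 4 = 4$)
$P{\left(-6 \right)} 88 \left(-30\right) = 4 \cdot 88 \left(-30\right) = 352 \left(-30\right) = -10560$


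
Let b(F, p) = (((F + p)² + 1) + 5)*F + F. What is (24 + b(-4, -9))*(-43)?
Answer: 29240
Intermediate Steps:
b(F, p) = F + F*(6 + (F + p)²) (b(F, p) = ((1 + (F + p)²) + 5)*F + F = (6 + (F + p)²)*F + F = F*(6 + (F + p)²) + F = F + F*(6 + (F + p)²))
(24 + b(-4, -9))*(-43) = (24 - 4*(7 + (-4 - 9)²))*(-43) = (24 - 4*(7 + (-13)²))*(-43) = (24 - 4*(7 + 169))*(-43) = (24 - 4*176)*(-43) = (24 - 704)*(-43) = -680*(-43) = 29240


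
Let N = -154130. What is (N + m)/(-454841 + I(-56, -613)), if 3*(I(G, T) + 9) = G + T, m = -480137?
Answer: 634267/455073 ≈ 1.3938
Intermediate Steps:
I(G, T) = -9 + G/3 + T/3 (I(G, T) = -9 + (G + T)/3 = -9 + (G/3 + T/3) = -9 + G/3 + T/3)
(N + m)/(-454841 + I(-56, -613)) = (-154130 - 480137)/(-454841 + (-9 + (⅓)*(-56) + (⅓)*(-613))) = -634267/(-454841 + (-9 - 56/3 - 613/3)) = -634267/(-454841 - 232) = -634267/(-455073) = -634267*(-1/455073) = 634267/455073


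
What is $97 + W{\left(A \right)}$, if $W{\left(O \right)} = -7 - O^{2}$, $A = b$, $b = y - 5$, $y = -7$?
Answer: $-54$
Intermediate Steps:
$b = -12$ ($b = -7 - 5 = -12$)
$A = -12$
$97 + W{\left(A \right)} = 97 - 151 = -54$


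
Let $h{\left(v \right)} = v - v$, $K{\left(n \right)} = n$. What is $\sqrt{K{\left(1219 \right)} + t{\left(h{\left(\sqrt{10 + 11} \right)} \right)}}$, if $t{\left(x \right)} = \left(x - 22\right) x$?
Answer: $\sqrt{1219} \approx 34.914$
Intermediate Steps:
$h{\left(v \right)} = 0$
$t{\left(x \right)} = x \left(-22 + x\right)$ ($t{\left(x \right)} = \left(-22 + x\right) x = x \left(-22 + x\right)$)
$\sqrt{K{\left(1219 \right)} + t{\left(h{\left(\sqrt{10 + 11} \right)} \right)}} = \sqrt{1219 + 0 \left(-22 + 0\right)} = \sqrt{1219 + 0 \left(-22\right)} = \sqrt{1219 + 0} = \sqrt{1219}$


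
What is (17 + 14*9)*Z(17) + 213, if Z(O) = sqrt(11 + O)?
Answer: 213 + 286*sqrt(7) ≈ 969.68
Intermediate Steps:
(17 + 14*9)*Z(17) + 213 = (17 + 14*9)*sqrt(11 + 17) + 213 = (17 + 126)*sqrt(28) + 213 = 143*(2*sqrt(7)) + 213 = 286*sqrt(7) + 213 = 213 + 286*sqrt(7)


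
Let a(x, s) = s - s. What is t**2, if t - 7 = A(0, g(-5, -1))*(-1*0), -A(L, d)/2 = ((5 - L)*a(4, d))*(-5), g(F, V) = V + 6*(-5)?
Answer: 49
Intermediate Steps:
a(x, s) = 0
g(F, V) = -30 + V (g(F, V) = V - 30 = -30 + V)
A(L, d) = 0 (A(L, d) = -2*(5 - L)*0*(-5) = -0*(-5) = -2*0 = 0)
t = 7 (t = 7 + 0*(-1*0) = 7 + 0*0 = 7 + 0 = 7)
t**2 = 7**2 = 49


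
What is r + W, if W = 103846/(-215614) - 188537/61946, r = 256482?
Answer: 1712817736388887/6678212422 ≈ 2.5648e+5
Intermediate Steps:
W = -23542030517/6678212422 (W = 103846*(-1/215614) - 188537*1/61946 = -51923/107807 - 188537/61946 = -23542030517/6678212422 ≈ -3.5252)
r + W = 256482 - 23542030517/6678212422 = 1712817736388887/6678212422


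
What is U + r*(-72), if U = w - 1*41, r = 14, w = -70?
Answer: -1119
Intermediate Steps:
U = -111 (U = -70 - 1*41 = -70 - 41 = -111)
U + r*(-72) = -111 + 14*(-72) = -111 - 1008 = -1119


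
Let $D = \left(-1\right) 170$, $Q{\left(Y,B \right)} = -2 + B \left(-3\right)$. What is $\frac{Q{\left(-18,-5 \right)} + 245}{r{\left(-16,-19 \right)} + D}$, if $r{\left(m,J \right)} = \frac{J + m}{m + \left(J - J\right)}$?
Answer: $- \frac{1376}{895} \approx -1.5374$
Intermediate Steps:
$Q{\left(Y,B \right)} = -2 - 3 B$
$r{\left(m,J \right)} = \frac{J + m}{m}$ ($r{\left(m,J \right)} = \frac{J + m}{m + 0} = \frac{J + m}{m}$)
$D = -170$
$\frac{Q{\left(-18,-5 \right)} + 245}{r{\left(-16,-19 \right)} + D} = \frac{\left(-2 - -15\right) + 245}{\frac{-19 - 16}{-16} - 170} = \frac{\left(-2 + 15\right) + 245}{\left(- \frac{1}{16}\right) \left(-35\right) - 170} = \frac{13 + 245}{\frac{35}{16} - 170} = \frac{258}{- \frac{2685}{16}} = 258 \left(- \frac{16}{2685}\right) = - \frac{1376}{895}$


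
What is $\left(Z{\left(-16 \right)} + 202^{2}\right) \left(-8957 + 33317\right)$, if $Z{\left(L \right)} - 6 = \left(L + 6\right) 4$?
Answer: $993157200$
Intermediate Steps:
$Z{\left(L \right)} = 30 + 4 L$ ($Z{\left(L \right)} = 6 + \left(L + 6\right) 4 = 6 + \left(6 + L\right) 4 = 6 + \left(24 + 4 L\right) = 30 + 4 L$)
$\left(Z{\left(-16 \right)} + 202^{2}\right) \left(-8957 + 33317\right) = \left(\left(30 + 4 \left(-16\right)\right) + 202^{2}\right) \left(-8957 + 33317\right) = \left(\left(30 - 64\right) + 40804\right) 24360 = \left(-34 + 40804\right) 24360 = 40770 \cdot 24360 = 993157200$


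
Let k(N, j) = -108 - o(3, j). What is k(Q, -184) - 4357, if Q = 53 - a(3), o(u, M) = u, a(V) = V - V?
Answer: -4468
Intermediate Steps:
a(V) = 0
Q = 53 (Q = 53 - 1*0 = 53 + 0 = 53)
k(N, j) = -111 (k(N, j) = -108 - 1*3 = -108 - 3 = -111)
k(Q, -184) - 4357 = -111 - 4357 = -4468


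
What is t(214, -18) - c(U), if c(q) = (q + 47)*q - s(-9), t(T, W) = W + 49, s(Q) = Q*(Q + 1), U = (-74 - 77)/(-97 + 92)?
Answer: -55711/25 ≈ -2228.4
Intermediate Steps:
U = 151/5 (U = -151/(-5) = -151*(-⅕) = 151/5 ≈ 30.200)
s(Q) = Q*(1 + Q)
t(T, W) = 49 + W
c(q) = -72 + q*(47 + q) (c(q) = (q + 47)*q - (-9)*(1 - 9) = (47 + q)*q - (-9)*(-8) = q*(47 + q) - 1*72 = q*(47 + q) - 72 = -72 + q*(47 + q))
t(214, -18) - c(U) = (49 - 18) - (-72 + (151/5)² + 47*(151/5)) = 31 - (-72 + 22801/25 + 7097/5) = 31 - 1*56486/25 = 31 - 56486/25 = -55711/25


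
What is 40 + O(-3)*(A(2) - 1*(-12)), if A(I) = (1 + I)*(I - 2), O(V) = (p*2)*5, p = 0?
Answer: 40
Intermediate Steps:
O(V) = 0 (O(V) = (0*2)*5 = 0*5 = 0)
A(I) = (1 + I)*(-2 + I)
40 + O(-3)*(A(2) - 1*(-12)) = 40 + 0*((-2 + 2² - 1*2) - 1*(-12)) = 40 + 0*((-2 + 4 - 2) + 12) = 40 + 0*(0 + 12) = 40 + 0*12 = 40 + 0 = 40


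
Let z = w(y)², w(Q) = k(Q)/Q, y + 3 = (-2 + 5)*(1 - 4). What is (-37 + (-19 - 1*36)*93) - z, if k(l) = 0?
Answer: -5152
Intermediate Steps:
y = -12 (y = -3 + (-2 + 5)*(1 - 4) = -3 + 3*(-3) = -3 - 9 = -12)
w(Q) = 0 (w(Q) = 0/Q = 0)
z = 0 (z = 0² = 0)
(-37 + (-19 - 1*36)*93) - z = (-37 + (-19 - 1*36)*93) - 1*0 = (-37 + (-19 - 36)*93) + 0 = (-37 - 55*93) + 0 = (-37 - 5115) + 0 = -5152 + 0 = -5152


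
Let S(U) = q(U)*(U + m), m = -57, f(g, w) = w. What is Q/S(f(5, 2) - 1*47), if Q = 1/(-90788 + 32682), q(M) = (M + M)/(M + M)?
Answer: 1/5926812 ≈ 1.6872e-7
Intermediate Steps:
q(M) = 1 (q(M) = (2*M)/((2*M)) = (2*M)*(1/(2*M)) = 1)
S(U) = -57 + U (S(U) = 1*(U - 57) = 1*(-57 + U) = -57 + U)
Q = -1/58106 (Q = 1/(-58106) = -1/58106 ≈ -1.7210e-5)
Q/S(f(5, 2) - 1*47) = -1/(58106*(-57 + (2 - 1*47))) = -1/(58106*(-57 + (2 - 47))) = -1/(58106*(-57 - 45)) = -1/58106/(-102) = -1/58106*(-1/102) = 1/5926812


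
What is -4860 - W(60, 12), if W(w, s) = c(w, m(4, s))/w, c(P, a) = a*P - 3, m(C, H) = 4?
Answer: -97279/20 ≈ -4864.0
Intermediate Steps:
c(P, a) = -3 + P*a (c(P, a) = P*a - 3 = -3 + P*a)
W(w, s) = (-3 + 4*w)/w (W(w, s) = (-3 + w*4)/w = (-3 + 4*w)/w)
-4860 - W(60, 12) = -4860 - (4 - 3/60) = -4860 - (4 - 3*1/60) = -4860 - (4 - 1/20) = -4860 - 1*79/20 = -4860 - 79/20 = -97279/20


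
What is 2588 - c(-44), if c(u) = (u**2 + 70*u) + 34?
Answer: 3698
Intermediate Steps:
c(u) = 34 + u**2 + 70*u
2588 - c(-44) = 2588 - (34 + (-44)**2 + 70*(-44)) = 2588 - (34 + 1936 - 3080) = 2588 - 1*(-1110) = 2588 + 1110 = 3698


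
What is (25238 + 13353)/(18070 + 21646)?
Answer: 38591/39716 ≈ 0.97167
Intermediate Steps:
(25238 + 13353)/(18070 + 21646) = 38591/39716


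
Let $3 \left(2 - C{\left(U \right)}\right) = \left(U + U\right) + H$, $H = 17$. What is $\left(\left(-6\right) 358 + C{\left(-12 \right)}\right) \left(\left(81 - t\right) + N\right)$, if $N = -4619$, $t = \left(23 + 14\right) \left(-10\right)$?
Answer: $\frac{26804408}{3} \approx 8.9348 \cdot 10^{6}$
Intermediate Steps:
$t = -370$ ($t = 37 \left(-10\right) = -370$)
$C{\left(U \right)} = - \frac{11}{3} - \frac{2 U}{3}$ ($C{\left(U \right)} = 2 - \frac{\left(U + U\right) + 17}{3} = 2 - \frac{2 U + 17}{3} = 2 - \frac{17 + 2 U}{3} = 2 - \left(\frac{17}{3} + \frac{2 U}{3}\right) = - \frac{11}{3} - \frac{2 U}{3}$)
$\left(\left(-6\right) 358 + C{\left(-12 \right)}\right) \left(\left(81 - t\right) + N\right) = \left(\left(-6\right) 358 - - \frac{13}{3}\right) \left(\left(81 - -370\right) - 4619\right) = \left(-2148 + \left(- \frac{11}{3} + 8\right)\right) \left(\left(81 + 370\right) - 4619\right) = \left(-2148 + \frac{13}{3}\right) \left(451 - 4619\right) = \left(- \frac{6431}{3}\right) \left(-4168\right) = \frac{26804408}{3}$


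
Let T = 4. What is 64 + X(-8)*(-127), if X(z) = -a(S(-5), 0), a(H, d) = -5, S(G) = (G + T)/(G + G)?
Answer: -571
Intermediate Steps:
S(G) = (4 + G)/(2*G) (S(G) = (G + 4)/(G + G) = (4 + G)/((2*G)) = (4 + G)*(1/(2*G)) = (4 + G)/(2*G))
X(z) = 5 (X(z) = -1*(-5) = 5)
64 + X(-8)*(-127) = 64 + 5*(-127) = 64 - 635 = -571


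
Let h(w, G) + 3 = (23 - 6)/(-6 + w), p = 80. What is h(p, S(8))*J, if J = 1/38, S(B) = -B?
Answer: -205/2812 ≈ -0.072902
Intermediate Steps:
h(w, G) = -3 + 17/(-6 + w) (h(w, G) = -3 + (23 - 6)/(-6 + w) = -3 + 17/(-6 + w))
J = 1/38 ≈ 0.026316
h(p, S(8))*J = ((35 - 3*80)/(-6 + 80))*(1/38) = ((35 - 240)/74)*(1/38) = ((1/74)*(-205))*(1/38) = -205/74*1/38 = -205/2812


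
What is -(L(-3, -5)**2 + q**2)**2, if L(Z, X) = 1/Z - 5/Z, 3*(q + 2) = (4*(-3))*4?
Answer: -8596624/81 ≈ -1.0613e+5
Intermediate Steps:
q = -18 (q = -2 + ((4*(-3))*4)/3 = -2 + (-12*4)/3 = -2 + (1/3)*(-48) = -2 - 16 = -18)
L(Z, X) = -4/Z (L(Z, X) = 1/Z - 5/Z = -4/Z)
-(L(-3, -5)**2 + q**2)**2 = -((-4/(-3))**2 + (-18)**2)**2 = -((-4*(-1/3))**2 + 324)**2 = -((4/3)**2 + 324)**2 = -(16/9 + 324)**2 = -(2932/9)**2 = -1*8596624/81 = -8596624/81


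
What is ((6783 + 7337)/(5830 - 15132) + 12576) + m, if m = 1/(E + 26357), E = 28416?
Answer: 3203339535719/254749223 ≈ 12574.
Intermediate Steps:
m = 1/54773 (m = 1/(28416 + 26357) = 1/54773 ≈ 1.8257e-5)
((6783 + 7337)/(5830 - 15132) + 12576) + m = ((6783 + 7337)/(5830 - 15132) + 12576) + 1/54773 = (14120/(-9302) + 12576) + 1/54773 = (14120*(-1/9302) + 12576) + 1/54773 = (-7060/4651 + 12576) + 1/54773 = 58483916/4651 + 1/54773 = 3203339535719/254749223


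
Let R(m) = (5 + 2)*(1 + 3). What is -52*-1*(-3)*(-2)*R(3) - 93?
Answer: 8643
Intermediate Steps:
R(m) = 28 (R(m) = 7*4 = 28)
-52*-1*(-3)*(-2)*R(3) - 93 = -52*-1*(-3)*(-2)*28 - 93 = -52*3*(-2)*28 - 93 = -(-312)*28 - 93 = -52*(-168) - 93 = 8736 - 93 = 8643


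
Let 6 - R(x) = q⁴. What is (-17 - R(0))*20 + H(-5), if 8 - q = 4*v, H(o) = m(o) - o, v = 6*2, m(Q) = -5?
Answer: 51199540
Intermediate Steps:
v = 12
H(o) = -5 - o
q = -40 (q = 8 - 4*12 = 8 - 1*48 = 8 - 48 = -40)
R(x) = -2559994 (R(x) = 6 - 1*(-40)⁴ = 6 - 1*2560000 = 6 - 2560000 = -2559994)
(-17 - R(0))*20 + H(-5) = (-17 - 1*(-2559994))*20 + (-5 - 1*(-5)) = (-17 + 2559994)*20 + (-5 + 5) = 2559977*20 + 0 = 51199540 + 0 = 51199540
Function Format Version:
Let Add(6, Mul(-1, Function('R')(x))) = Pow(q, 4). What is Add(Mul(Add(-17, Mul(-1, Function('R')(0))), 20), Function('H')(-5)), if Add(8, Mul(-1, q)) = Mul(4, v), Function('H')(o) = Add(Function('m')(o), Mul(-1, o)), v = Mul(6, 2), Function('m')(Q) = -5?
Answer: 51199540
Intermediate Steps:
v = 12
Function('H')(o) = Add(-5, Mul(-1, o))
q = -40 (q = Add(8, Mul(-1, Mul(4, 12))) = Add(8, Mul(-1, 48)) = Add(8, -48) = -40)
Function('R')(x) = -2559994 (Function('R')(x) = Add(6, Mul(-1, Pow(-40, 4))) = Add(6, Mul(-1, 2560000)) = Add(6, -2560000) = -2559994)
Add(Mul(Add(-17, Mul(-1, Function('R')(0))), 20), Function('H')(-5)) = Add(Mul(Add(-17, Mul(-1, -2559994)), 20), Add(-5, Mul(-1, -5))) = Add(Mul(Add(-17, 2559994), 20), Add(-5, 5)) = Add(Mul(2559977, 20), 0) = Add(51199540, 0) = 51199540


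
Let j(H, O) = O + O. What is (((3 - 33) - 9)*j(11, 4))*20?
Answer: -6240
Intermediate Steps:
j(H, O) = 2*O
(((3 - 33) - 9)*j(11, 4))*20 = (((3 - 33) - 9)*(2*4))*20 = ((-30 - 9)*8)*20 = -39*8*20 = -312*20 = -6240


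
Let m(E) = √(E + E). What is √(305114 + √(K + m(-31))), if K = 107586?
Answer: √(305114 + √(107586 + I*√62)) ≈ 552.67 + 0.e-5*I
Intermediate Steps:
m(E) = √2*√E (m(E) = √(2*E) = √2*√E)
√(305114 + √(K + m(-31))) = √(305114 + √(107586 + √2*√(-31))) = √(305114 + √(107586 + √2*(I*√31))) = √(305114 + √(107586 + I*√62))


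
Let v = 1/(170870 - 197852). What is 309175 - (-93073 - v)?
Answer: 10853455535/26982 ≈ 4.0225e+5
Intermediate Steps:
v = -1/26982 (v = 1/(-26982) = -1/26982 ≈ -3.7062e-5)
309175 - (-93073 - v) = 309175 - (-93073 - 1*(-1/26982)) = 309175 - (-93073 + 1/26982) = 309175 - 1*(-2511295685/26982) = 309175 + 2511295685/26982 = 10853455535/26982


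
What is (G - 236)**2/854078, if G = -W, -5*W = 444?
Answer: 270848/10675975 ≈ 0.025370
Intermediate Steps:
W = -444/5 (W = -1/5*444 = -444/5 ≈ -88.800)
G = 444/5 (G = -1*(-444/5) = 444/5 ≈ 88.800)
(G - 236)**2/854078 = (444/5 - 236)**2/854078 = (-736/5)**2*(1/854078) = (541696/25)*(1/854078) = 270848/10675975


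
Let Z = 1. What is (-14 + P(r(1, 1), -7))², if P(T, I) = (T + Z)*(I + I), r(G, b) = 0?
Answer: 784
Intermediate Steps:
P(T, I) = 2*I*(1 + T) (P(T, I) = (T + 1)*(I + I) = (1 + T)*(2*I) = 2*I*(1 + T))
(-14 + P(r(1, 1), -7))² = (-14 + 2*(-7)*(1 + 0))² = (-14 + 2*(-7)*1)² = (-14 - 14)² = (-28)² = 784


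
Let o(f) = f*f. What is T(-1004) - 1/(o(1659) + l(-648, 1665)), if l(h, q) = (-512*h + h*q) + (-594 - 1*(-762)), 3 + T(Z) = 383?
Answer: 762015899/2005305 ≈ 380.00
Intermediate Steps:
T(Z) = 380 (T(Z) = -3 + 383 = 380)
o(f) = f**2
l(h, q) = 168 - 512*h + h*q (l(h, q) = (-512*h + h*q) + (-594 + 762) = (-512*h + h*q) + 168 = 168 - 512*h + h*q)
T(-1004) - 1/(o(1659) + l(-648, 1665)) = 380 - 1/(1659**2 + (168 - 512*(-648) - 648*1665)) = 380 - 1/(2752281 + (168 + 331776 - 1078920)) = 380 - 1/(2752281 - 746976) = 380 - 1/2005305 = 762015899/2005305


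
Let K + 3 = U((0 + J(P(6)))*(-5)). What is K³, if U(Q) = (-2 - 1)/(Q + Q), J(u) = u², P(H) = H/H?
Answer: -19683/1000 ≈ -19.683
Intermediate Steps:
P(H) = 1
U(Q) = -3/(2*Q) (U(Q) = -3*1/(2*Q) = -3/(2*Q))
K = -27/10 (K = -3 - 3*(-1/(5*(0 + 1²)))/2 = -3 - 3*(-1/(5*(0 + 1)))/2 = -3 - 3/(2*(1*(-5))) = -3 - 3/2/(-5) = -3 - 3/2*(-⅕) = -3 + 3/10 = -27/10 ≈ -2.7000)
K³ = (-27/10)³ = -19683/1000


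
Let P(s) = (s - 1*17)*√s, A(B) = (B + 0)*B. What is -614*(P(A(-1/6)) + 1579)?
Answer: -104519071/108 ≈ -9.6777e+5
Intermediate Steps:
A(B) = B² (A(B) = B*B = B²)
P(s) = √s*(-17 + s) (P(s) = (s - 17)*√s = (-17 + s)*√s = √s*(-17 + s))
-614*(P(A(-1/6)) + 1579) = -614*(√((-1/6)²)*(-17 + (-1/6)²) + 1579) = -614*(√((-1*⅙)²)*(-17 + (-1*⅙)²) + 1579) = -614*(√((-⅙)²)*(-17 + (-⅙)²) + 1579) = -614*(√(1/36)*(-17 + 1/36) + 1579) = -614*((⅙)*(-611/36) + 1579) = -614*(-611/216 + 1579) = -614*340453/216 = -104519071/108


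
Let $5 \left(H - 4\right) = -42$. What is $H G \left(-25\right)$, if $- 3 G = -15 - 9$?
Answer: $880$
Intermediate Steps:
$G = 8$ ($G = - \frac{-15 - 9}{3} = \left(- \frac{1}{3}\right) \left(-24\right) = 8$)
$H = - \frac{22}{5}$ ($H = 4 + \frac{1}{5} \left(-42\right) = 4 - \frac{42}{5} = - \frac{22}{5} \approx -4.4$)
$H G \left(-25\right) = \left(- \frac{22}{5}\right) 8 \left(-25\right) = \left(- \frac{176}{5}\right) \left(-25\right) = 880$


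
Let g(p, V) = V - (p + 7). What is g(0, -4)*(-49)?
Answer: 539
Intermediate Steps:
g(p, V) = -7 + V - p (g(p, V) = V - (7 + p) = V + (-7 - p) = -7 + V - p)
g(0, -4)*(-49) = (-7 - 4 - 1*0)*(-49) = (-7 - 4 + 0)*(-49) = -11*(-49) = 539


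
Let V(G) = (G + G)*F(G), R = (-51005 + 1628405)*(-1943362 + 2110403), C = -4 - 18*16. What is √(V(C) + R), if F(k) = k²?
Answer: 2*√65860169806 ≈ 5.1326e+5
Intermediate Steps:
C = -292 (C = -4 - 288 = -292)
R = 263490473400 (R = 1577400*167041 = 263490473400)
V(G) = 2*G³ (V(G) = (G + G)*G² = (2*G)*G² = 2*G³)
√(V(C) + R) = √(2*(-292)³ + 263490473400) = √(2*(-24897088) + 263490473400) = √(-49794176 + 263490473400) = √263440679224 = 2*√65860169806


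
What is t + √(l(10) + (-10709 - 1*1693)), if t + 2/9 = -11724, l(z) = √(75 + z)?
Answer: -105518/9 + I*√(12402 - √85) ≈ -11724.0 + 111.32*I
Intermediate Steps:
t = -105518/9 (t = -2/9 - 11724 = -105518/9 ≈ -11724.)
t + √(l(10) + (-10709 - 1*1693)) = -105518/9 + √(√(75 + 10) + (-10709 - 1*1693)) = -105518/9 + √(√85 + (-10709 - 1693)) = -105518/9 + √(√85 - 12402) = -105518/9 + √(-12402 + √85)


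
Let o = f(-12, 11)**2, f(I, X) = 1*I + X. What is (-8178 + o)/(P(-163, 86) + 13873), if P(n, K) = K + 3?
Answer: -629/1074 ≈ -0.58566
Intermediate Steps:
f(I, X) = I + X
o = 1 (o = (-12 + 11)**2 = (-1)**2 = 1)
P(n, K) = 3 + K
(-8178 + o)/(P(-163, 86) + 13873) = (-8178 + 1)/((3 + 86) + 13873) = -8177/(89 + 13873) = -8177/13962 = -8177*1/13962 = -629/1074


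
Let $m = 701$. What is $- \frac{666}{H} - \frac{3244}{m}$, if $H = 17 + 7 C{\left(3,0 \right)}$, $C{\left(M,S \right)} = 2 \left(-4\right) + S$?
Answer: $\frac{113450}{9113} \approx 12.449$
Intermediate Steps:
$C{\left(M,S \right)} = -8 + S$
$H = -39$ ($H = 17 + 7 \left(-8 + 0\right) = 17 + 7 \left(-8\right) = 17 - 56 = -39$)
$- \frac{666}{H} - \frac{3244}{m} = - \frac{666}{-39} - \frac{3244}{701} = \left(-666\right) \left(- \frac{1}{39}\right) - \frac{3244}{701} = \frac{222}{13} - \frac{3244}{701} = \frac{113450}{9113}$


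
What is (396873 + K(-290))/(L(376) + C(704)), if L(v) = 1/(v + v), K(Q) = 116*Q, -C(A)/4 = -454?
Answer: 273151216/1365633 ≈ 200.02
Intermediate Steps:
C(A) = 1816 (C(A) = -4*(-454) = 1816)
L(v) = 1/(2*v)
(396873 + K(-290))/(L(376) + C(704)) = (396873 + 116*(-290))/((½)/376 + 1816) = (396873 - 33640)/((½)*(1/376) + 1816) = 363233/(1/752 + 1816) = 363233/(1365633/752) = 363233*(752/1365633) = 273151216/1365633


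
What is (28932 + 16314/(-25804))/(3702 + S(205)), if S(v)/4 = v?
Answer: 373272507/58342844 ≈ 6.3979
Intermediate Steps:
S(v) = 4*v
(28932 + 16314/(-25804))/(3702 + S(205)) = (28932 + 16314/(-25804))/(3702 + 4*205) = (28932 + 16314*(-1/25804))/(3702 + 820) = (28932 - 8157/12902)/4522 = (373272507/12902)*(1/4522) = 373272507/58342844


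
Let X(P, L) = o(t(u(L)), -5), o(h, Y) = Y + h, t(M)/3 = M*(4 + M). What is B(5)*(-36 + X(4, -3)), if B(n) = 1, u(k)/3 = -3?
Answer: 94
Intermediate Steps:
u(k) = -9 (u(k) = 3*(-3) = -9)
t(M) = 3*M*(4 + M) (t(M) = 3*(M*(4 + M)) = 3*M*(4 + M))
X(P, L) = 130 (X(P, L) = -5 + 3*(-9)*(4 - 9) = -5 + 3*(-9)*(-5) = -5 + 135 = 130)
B(5)*(-36 + X(4, -3)) = 1*(-36 + 130) = 1*94 = 94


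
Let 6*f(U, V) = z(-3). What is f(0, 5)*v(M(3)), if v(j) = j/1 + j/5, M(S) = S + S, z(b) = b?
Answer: -18/5 ≈ -3.6000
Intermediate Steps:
f(U, V) = -1/2 (f(U, V) = (1/6)*(-3) = -1/2)
M(S) = 2*S
v(j) = 6*j/5 (v(j) = j*1 + j*(1/5) = j + j/5 = 6*j/5)
f(0, 5)*v(M(3)) = -3*2*3/5 = -3*6/5 = -1/2*36/5 = -18/5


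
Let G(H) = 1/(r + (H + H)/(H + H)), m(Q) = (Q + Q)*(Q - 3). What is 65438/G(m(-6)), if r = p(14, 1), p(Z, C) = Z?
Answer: 981570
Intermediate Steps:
r = 14
m(Q) = 2*Q*(-3 + Q) (m(Q) = (2*Q)*(-3 + Q) = 2*Q*(-3 + Q))
G(H) = 1/15 (G(H) = 1/(14 + (H + H)/(H + H)) = 1/(14 + (2*H)/((2*H))) = 1/(14 + (2*H)*(1/(2*H))) = 1/(14 + 1) = 1/15)
65438/G(m(-6)) = 65438/(1/15) = 65438*15 = 981570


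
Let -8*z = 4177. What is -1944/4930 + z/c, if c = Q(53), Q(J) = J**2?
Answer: -32139089/55393480 ≈ -0.58020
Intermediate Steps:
z = -4177/8 (z = -1/8*4177 = -4177/8 ≈ -522.13)
c = 2809 (c = 53**2 = 2809)
-1944/4930 + z/c = -1944/4930 - 4177/8/2809 = -1944*1/4930 - 4177/8*1/2809 = -972/2465 - 4177/22472 = -32139089/55393480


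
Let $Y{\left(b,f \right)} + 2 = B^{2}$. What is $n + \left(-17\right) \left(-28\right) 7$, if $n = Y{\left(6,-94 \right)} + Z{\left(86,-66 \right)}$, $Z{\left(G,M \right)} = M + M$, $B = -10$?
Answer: $3298$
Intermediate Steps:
$Z{\left(G,M \right)} = 2 M$
$Y{\left(b,f \right)} = 98$ ($Y{\left(b,f \right)} = -2 + \left(-10\right)^{2} = -2 + 100 = 98$)
$n = -34$ ($n = 98 + 2 \left(-66\right) = 98 - 132 = -34$)
$n + \left(-17\right) \left(-28\right) 7 = -34 + \left(-17\right) \left(-28\right) 7 = -34 + 476 \cdot 7 = -34 + 3332 = 3298$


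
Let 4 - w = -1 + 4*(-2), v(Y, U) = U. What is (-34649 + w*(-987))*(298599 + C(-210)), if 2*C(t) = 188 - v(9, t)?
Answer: -14186929040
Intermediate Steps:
w = 13 (w = 4 - (-1 + 4*(-2)) = 4 - (-1 - 8) = 4 - 1*(-9) = 4 + 9 = 13)
C(t) = 94 - t/2 (C(t) = (188 - t)/2 = 94 - t/2)
(-34649 + w*(-987))*(298599 + C(-210)) = (-34649 + 13*(-987))*(298599 + (94 - ½*(-210))) = (-34649 - 12831)*(298599 + (94 + 105)) = -47480*(298599 + 199) = -47480*298798 = -14186929040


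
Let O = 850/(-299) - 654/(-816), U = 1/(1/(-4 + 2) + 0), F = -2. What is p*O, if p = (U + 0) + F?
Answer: 83009/10166 ≈ 8.1654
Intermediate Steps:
U = -2 (U = 1/(1/(-2) + 0) = 1/(-½ + 0) = 1/(-½) = -2)
p = -4 (p = (-2 + 0) - 2 = -2 - 2 = -4)
O = -83009/40664 (O = 850*(-1/299) - 654*(-1/816) = -850/299 + 109/136 = -83009/40664 ≈ -2.0413)
p*O = -4*(-83009/40664) = 83009/10166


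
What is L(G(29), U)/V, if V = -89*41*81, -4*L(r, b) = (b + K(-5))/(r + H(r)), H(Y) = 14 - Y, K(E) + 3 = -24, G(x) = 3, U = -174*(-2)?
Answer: 107/5517288 ≈ 1.9394e-5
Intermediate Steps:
U = 348
K(E) = -27 (K(E) = -3 - 24 = -27)
L(r, b) = 27/56 - b/56 (L(r, b) = -(b - 27)/(4*(r + (14 - r))) = -(-27 + b)/(4*14) = -(-27/14 + b/14)/4 = 27/56 - b/56)
V = -295569 (V = -3649*81 = -295569)
L(G(29), U)/V = (27/56 - 1/56*348)/(-295569) = (27/56 - 87/14)*(-1/295569) = -321/56*(-1/295569) = 107/5517288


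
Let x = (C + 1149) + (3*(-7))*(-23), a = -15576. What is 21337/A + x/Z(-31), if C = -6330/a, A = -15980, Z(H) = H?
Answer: -4339749617/80375405 ≈ -53.994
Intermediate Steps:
C = 1055/2596 (C = -6330/(-15576) = -6330*(-1/15576) = 1055/2596 ≈ 0.40639)
x = 4237727/2596 (x = (1055/2596 + 1149) + (3*(-7))*(-23) = 2983859/2596 - 21*(-23) = 2983859/2596 + 483 = 4237727/2596 ≈ 1632.4)
21337/A + x/Z(-31) = 21337/(-15980) + (4237727/2596)/(-31) = 21337*(-1/15980) + (4237727/2596)*(-1/31) = -21337/15980 - 4237727/80476 = -4339749617/80375405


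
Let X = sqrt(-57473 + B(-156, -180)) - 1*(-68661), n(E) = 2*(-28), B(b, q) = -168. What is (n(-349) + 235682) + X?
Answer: 304287 + I*sqrt(57641) ≈ 3.0429e+5 + 240.09*I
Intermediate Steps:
n(E) = -56
X = 68661 + I*sqrt(57641) (X = sqrt(-57473 - 168) - 1*(-68661) = sqrt(-57641) + 68661 = I*sqrt(57641) + 68661 = 68661 + I*sqrt(57641) ≈ 68661.0 + 240.09*I)
(n(-349) + 235682) + X = (-56 + 235682) + (68661 + I*sqrt(57641)) = 235626 + (68661 + I*sqrt(57641)) = 304287 + I*sqrt(57641)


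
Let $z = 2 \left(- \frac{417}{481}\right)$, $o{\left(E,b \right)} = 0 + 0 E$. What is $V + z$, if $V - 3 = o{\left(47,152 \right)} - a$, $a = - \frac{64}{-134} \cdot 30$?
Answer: $- \frac{420957}{32227} \approx -13.062$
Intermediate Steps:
$o{\left(E,b \right)} = 0$ ($o{\left(E,b \right)} = 0 + 0 = 0$)
$a = \frac{960}{67}$ ($a = \left(-64\right) \left(- \frac{1}{134}\right) 30 = \frac{32}{67} \cdot 30 = \frac{960}{67} \approx 14.328$)
$V = - \frac{759}{67}$ ($V = 3 + \left(0 - \frac{960}{67}\right) = 3 - \frac{960}{67} = - \frac{759}{67} \approx -11.328$)
$z = - \frac{834}{481}$ ($z = 2 \left(\left(-417\right) \frac{1}{481}\right) = 2 \left(- \frac{417}{481}\right) = - \frac{834}{481} \approx -1.7339$)
$V + z = - \frac{759}{67} - \frac{834}{481} = - \frac{420957}{32227}$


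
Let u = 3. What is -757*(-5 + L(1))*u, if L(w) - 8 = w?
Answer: -9084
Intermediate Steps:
L(w) = 8 + w
-757*(-5 + L(1))*u = -757*(-5 + (8 + 1))*3 = -757*(-5 + 9)*3 = -3028*3 = -757*12 = -9084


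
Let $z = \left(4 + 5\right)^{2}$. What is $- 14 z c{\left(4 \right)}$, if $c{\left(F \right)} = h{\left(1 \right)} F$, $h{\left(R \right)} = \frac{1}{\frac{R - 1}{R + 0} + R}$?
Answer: $-4536$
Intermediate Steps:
$z = 81$ ($z = 9^{2} = 81$)
$h{\left(R \right)} = \frac{1}{R + \frac{-1 + R}{R}}$ ($h{\left(R \right)} = \frac{1}{\frac{-1 + R}{R} + R} = \frac{1}{R + \frac{-1 + R}{R}}$)
$c{\left(F \right)} = F$ ($c{\left(F \right)} = 1 \frac{1}{-1 + 1 + 1^{2}} F = 1 \frac{1}{-1 + 1 + 1} F = 1 \cdot 1^{-1} F = 1 \cdot 1 F = 1 F = F$)
$- 14 z c{\left(4 \right)} = \left(-14\right) 81 \cdot 4 = \left(-1134\right) 4 = -4536$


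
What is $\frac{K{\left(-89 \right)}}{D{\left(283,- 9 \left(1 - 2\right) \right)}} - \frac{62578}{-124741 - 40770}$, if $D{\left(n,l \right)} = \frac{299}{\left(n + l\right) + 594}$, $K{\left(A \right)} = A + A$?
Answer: $- \frac{26083697966}{49487789} \approx -527.07$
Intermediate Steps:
$K{\left(A \right)} = 2 A$
$D{\left(n,l \right)} = \frac{299}{594 + l + n}$ ($D{\left(n,l \right)} = \frac{299}{\left(l + n\right) + 594} = \frac{299}{594 + l + n}$)
$\frac{K{\left(-89 \right)}}{D{\left(283,- 9 \left(1 - 2\right) \right)}} - \frac{62578}{-124741 - 40770} = \frac{2 \left(-89\right)}{299 \frac{1}{594 - 9 \left(1 - 2\right) + 283}} - \frac{62578}{-124741 - 40770} = - \frac{178}{299 \frac{1}{594 - -9 + 283}} - \frac{62578}{-124741 - 40770} = - \frac{178}{299 \frac{1}{594 + 9 + 283}} - \frac{62578}{-165511} = - \frac{178}{299 \cdot \frac{1}{886}} - - \frac{62578}{165511} = - \frac{178}{299 \cdot \frac{1}{886}} + \frac{62578}{165511} = - \frac{178}{\frac{299}{886}} + \frac{62578}{165511} = \left(-178\right) \frac{886}{299} + \frac{62578}{165511} = - \frac{157708}{299} + \frac{62578}{165511} = - \frac{26083697966}{49487789}$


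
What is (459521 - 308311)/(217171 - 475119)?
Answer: -75605/128974 ≈ -0.58620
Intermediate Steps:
(459521 - 308311)/(217171 - 475119) = 151210/(-257948) = 151210*(-1/257948) = -75605/128974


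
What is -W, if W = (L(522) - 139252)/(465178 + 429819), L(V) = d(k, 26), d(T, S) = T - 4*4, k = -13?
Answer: 139281/894997 ≈ 0.15562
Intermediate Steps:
d(T, S) = -16 + T (d(T, S) = T - 16 = -16 + T)
L(V) = -29 (L(V) = -16 - 13 = -29)
W = -139281/894997 (W = (-29 - 139252)/(465178 + 429819) = -139281/894997 ≈ -0.15562)
-W = -1*(-139281/894997) = 139281/894997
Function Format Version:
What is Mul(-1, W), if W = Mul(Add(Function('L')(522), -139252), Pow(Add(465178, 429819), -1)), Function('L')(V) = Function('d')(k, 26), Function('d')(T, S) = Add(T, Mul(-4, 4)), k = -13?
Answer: Rational(139281, 894997) ≈ 0.15562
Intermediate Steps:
Function('d')(T, S) = Add(-16, T) (Function('d')(T, S) = Add(T, -16) = Add(-16, T))
Function('L')(V) = -29 (Function('L')(V) = Add(-16, -13) = -29)
W = Rational(-139281, 894997) (W = Mul(Add(-29, -139252), Pow(Add(465178, 429819), -1)) = Mul(-139281, Pow(894997, -1)) = Mul(-139281, Rational(1, 894997)) = Rational(-139281, 894997) ≈ -0.15562)
Mul(-1, W) = Mul(-1, Rational(-139281, 894997)) = Rational(139281, 894997)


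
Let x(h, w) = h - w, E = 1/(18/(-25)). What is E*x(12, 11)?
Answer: -25/18 ≈ -1.3889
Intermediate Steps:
E = -25/18 (E = 1/(18*(-1/25)) = 1/(-18/25) = -25/18 ≈ -1.3889)
E*x(12, 11) = -25*(12 - 1*11)/18 = -25*(12 - 11)/18 = -25/18*1 = -25/18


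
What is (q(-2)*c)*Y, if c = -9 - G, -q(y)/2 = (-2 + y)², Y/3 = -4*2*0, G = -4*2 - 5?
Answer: 0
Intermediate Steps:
G = -13 (G = -8 - 5 = -13)
Y = 0 (Y = 3*(-4*2*0) = 3*(-8*0) = 3*0 = 0)
q(y) = -2*(-2 + y)²
c = 4 (c = -9 - 1*(-13) = -9 + 13 = 4)
(q(-2)*c)*Y = (-2*(-2 - 2)²*4)*0 = (-2*(-4)²*4)*0 = (-2*16*4)*0 = -32*4*0 = -128*0 = 0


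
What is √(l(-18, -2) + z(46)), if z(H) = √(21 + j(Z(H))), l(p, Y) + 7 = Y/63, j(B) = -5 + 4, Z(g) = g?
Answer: √(-3101 + 882*√5)/21 ≈ 1.5999*I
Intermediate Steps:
j(B) = -1
l(p, Y) = -7 + Y/63
z(H) = 2*√5 (z(H) = √(21 - 1) = √20 = 2*√5)
√(l(-18, -2) + z(46)) = √((-7 + (1/63)*(-2)) + 2*√5) = √((-7 - 2/63) + 2*√5) = √(-443/63 + 2*√5)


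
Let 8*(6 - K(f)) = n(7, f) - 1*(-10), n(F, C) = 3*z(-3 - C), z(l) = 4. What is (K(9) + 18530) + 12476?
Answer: 124037/4 ≈ 31009.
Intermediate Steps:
n(F, C) = 12 (n(F, C) = 3*4 = 12)
K(f) = 13/4 (K(f) = 6 - (12 - 1*(-10))/8 = 6 - (12 + 10)/8 = 6 - 1/8*22 = 6 - 11/4 = 13/4)
(K(9) + 18530) + 12476 = (13/4 + 18530) + 12476 = 74133/4 + 12476 = 124037/4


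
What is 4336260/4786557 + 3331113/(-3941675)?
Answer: 382521795853/6289017354325 ≈ 0.060824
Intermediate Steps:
4336260/4786557 + 3331113/(-3941675) = 4336260*(1/4786557) + 3331113*(-1/3941675) = 1445420/1595519 - 3331113/3941675 = 382521795853/6289017354325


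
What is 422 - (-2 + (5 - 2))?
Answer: 421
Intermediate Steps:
422 - (-2 + (5 - 2)) = 422 - (-2 + 3) = 422 - 1*1 = 422 - 1 = 421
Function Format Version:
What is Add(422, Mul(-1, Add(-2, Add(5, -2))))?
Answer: 421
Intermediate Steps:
Add(422, Mul(-1, Add(-2, Add(5, -2)))) = Add(422, Mul(-1, Add(-2, 3))) = Add(422, Mul(-1, 1)) = Add(422, -1) = 421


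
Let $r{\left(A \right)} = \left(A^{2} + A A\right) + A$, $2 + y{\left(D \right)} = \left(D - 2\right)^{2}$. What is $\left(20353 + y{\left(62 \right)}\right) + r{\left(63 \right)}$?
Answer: $31952$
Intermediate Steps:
$y{\left(D \right)} = -2 + \left(-2 + D\right)^{2}$ ($y{\left(D \right)} = -2 + \left(D - 2\right)^{2} = -2 + \left(-2 + D\right)^{2}$)
$r{\left(A \right)} = A + 2 A^{2}$ ($r{\left(A \right)} = \left(A^{2} + A^{2}\right) + A = 2 A^{2} + A = A + 2 A^{2}$)
$\left(20353 + y{\left(62 \right)}\right) + r{\left(63 \right)} = \left(20353 - \left(2 - \left(-2 + 62\right)^{2}\right)\right) + 63 \left(1 + 2 \cdot 63\right) = \left(20353 - \left(2 - 60^{2}\right)\right) + 63 \left(1 + 126\right) = \left(20353 + \left(-2 + 3600\right)\right) + 63 \cdot 127 = \left(20353 + 3598\right) + 8001 = 23951 + 8001 = 31952$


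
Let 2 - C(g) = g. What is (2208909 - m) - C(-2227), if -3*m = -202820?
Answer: 6417220/3 ≈ 2.1391e+6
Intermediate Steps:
m = 202820/3 (m = -1/3*(-202820) = 202820/3 ≈ 67607.)
C(g) = 2 - g
(2208909 - m) - C(-2227) = (2208909 - 1*202820/3) - (2 - 1*(-2227)) = (2208909 - 202820/3) - (2 + 2227) = 6423907/3 - 1*2229 = 6423907/3 - 2229 = 6417220/3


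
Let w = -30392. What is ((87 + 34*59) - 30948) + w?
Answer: -59247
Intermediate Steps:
((87 + 34*59) - 30948) + w = ((87 + 34*59) - 30948) - 30392 = ((87 + 2006) - 30948) - 30392 = (2093 - 30948) - 30392 = -28855 - 30392 = -59247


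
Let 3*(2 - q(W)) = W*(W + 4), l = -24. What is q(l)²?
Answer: 24964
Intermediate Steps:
q(W) = 2 - W*(4 + W)/3 (q(W) = 2 - W*(W + 4)/3 = 2 - W*(4 + W)/3)
q(l)² = (2 - 4/3*(-24) - ⅓*(-24)²)² = (2 + 32 - ⅓*576)² = (2 + 32 - 192)² = (-158)² = 24964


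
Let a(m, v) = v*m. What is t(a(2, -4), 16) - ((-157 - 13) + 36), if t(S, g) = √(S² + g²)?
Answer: 134 + 8*√5 ≈ 151.89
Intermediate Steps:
a(m, v) = m*v
t(a(2, -4), 16) - ((-157 - 13) + 36) = √((2*(-4))² + 16²) - ((-157 - 13) + 36) = √((-8)² + 256) - (-170 + 36) = √(64 + 256) - 1*(-134) = √320 + 134 = 8*√5 + 134 = 134 + 8*√5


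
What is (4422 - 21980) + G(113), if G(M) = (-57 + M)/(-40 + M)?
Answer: -1281678/73 ≈ -17557.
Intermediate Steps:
G(M) = (-57 + M)/(-40 + M)
(4422 - 21980) + G(113) = (4422 - 21980) + (-57 + 113)/(-40 + 113) = -17558 + 56/73 = -1281678/73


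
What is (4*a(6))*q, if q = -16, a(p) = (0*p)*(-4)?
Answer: 0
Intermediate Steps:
a(p) = 0 (a(p) = 0*(-4) = 0)
(4*a(6))*q = (4*0)*(-16) = 0*(-16) = 0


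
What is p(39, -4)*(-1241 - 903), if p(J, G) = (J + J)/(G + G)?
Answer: 20904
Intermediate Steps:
p(J, G) = J/G (p(J, G) = (2*J)/((2*G)) = (2*J)*(1/(2*G)) = J/G)
p(39, -4)*(-1241 - 903) = (39/(-4))*(-1241 - 903) = (39*(-¼))*(-2144) = -39/4*(-2144) = 20904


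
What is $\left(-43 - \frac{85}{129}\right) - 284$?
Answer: $- \frac{42268}{129} \approx -327.66$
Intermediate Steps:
$\left(-43 - \frac{85}{129}\right) - 284 = - \frac{5632}{129} - 284 = - \frac{42268}{129}$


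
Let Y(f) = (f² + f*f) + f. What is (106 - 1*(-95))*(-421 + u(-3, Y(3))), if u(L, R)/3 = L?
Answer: -86430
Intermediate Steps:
Y(f) = f + 2*f² (Y(f) = (f² + f²) + f = 2*f² + f = f + 2*f²)
u(L, R) = 3*L
(106 - 1*(-95))*(-421 + u(-3, Y(3))) = (106 - 1*(-95))*(-421 + 3*(-3)) = (106 + 95)*(-421 - 9) = 201*(-430) = -86430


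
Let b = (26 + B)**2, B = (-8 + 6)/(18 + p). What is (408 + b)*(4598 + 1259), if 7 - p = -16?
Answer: 10647698008/1681 ≈ 6.3341e+6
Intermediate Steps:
p = 23 (p = 7 - 1*(-16) = 7 + 16 = 23)
B = -2/41 (B = (-8 + 6)/(18 + 23) = -2/41 ≈ -0.048781)
b = 1132096/1681 (b = (26 - 2/41)**2 = (1064/41)**2 = 1132096/1681 ≈ 673.47)
(408 + b)*(4598 + 1259) = (408 + 1132096/1681)*(4598 + 1259) = (1817944/1681)*5857 = 10647698008/1681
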